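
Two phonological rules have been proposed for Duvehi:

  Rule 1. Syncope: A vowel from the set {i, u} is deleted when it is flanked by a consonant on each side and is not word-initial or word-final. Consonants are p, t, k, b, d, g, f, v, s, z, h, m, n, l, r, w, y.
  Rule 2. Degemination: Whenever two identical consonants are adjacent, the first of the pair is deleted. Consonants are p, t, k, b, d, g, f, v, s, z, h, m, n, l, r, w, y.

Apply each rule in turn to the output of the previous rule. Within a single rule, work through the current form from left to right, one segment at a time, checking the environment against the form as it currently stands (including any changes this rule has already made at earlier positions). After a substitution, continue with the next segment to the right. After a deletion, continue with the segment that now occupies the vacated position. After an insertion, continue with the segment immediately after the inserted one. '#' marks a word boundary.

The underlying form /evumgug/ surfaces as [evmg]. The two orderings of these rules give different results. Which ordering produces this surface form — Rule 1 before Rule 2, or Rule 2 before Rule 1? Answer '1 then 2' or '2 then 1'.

Order 1 then 2:
  1 Syncope: [evumgug] → [evmgg]
  2 Degemination: [evmgg] → [evmg]
  result: [evmg]
Order 2 then 1:
  2 Degemination: no change — [evumgug]
  1 Syncope: [evumgug] → [evmgg]
  result: [evmgg]

1 then 2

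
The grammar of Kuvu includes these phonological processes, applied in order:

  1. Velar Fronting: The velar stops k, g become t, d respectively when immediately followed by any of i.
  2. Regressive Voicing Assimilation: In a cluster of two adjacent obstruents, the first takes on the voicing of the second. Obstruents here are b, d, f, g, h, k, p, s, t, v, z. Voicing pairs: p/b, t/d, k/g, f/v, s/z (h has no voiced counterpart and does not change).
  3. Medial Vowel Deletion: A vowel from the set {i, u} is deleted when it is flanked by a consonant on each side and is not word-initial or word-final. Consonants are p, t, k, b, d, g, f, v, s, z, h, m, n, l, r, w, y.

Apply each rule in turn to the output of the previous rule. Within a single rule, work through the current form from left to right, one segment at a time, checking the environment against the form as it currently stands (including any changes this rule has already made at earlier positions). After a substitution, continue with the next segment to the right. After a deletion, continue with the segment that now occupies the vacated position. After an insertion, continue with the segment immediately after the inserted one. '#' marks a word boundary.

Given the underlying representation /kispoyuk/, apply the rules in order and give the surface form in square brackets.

1 Velar Fronting: [kispoyuk] → [tispoyuk]
2 Regressive Voicing Assimilation: no change — [tispoyuk]
3 Medial Vowel Deletion: [tispoyuk] → [tspoyk]

[tspoyk]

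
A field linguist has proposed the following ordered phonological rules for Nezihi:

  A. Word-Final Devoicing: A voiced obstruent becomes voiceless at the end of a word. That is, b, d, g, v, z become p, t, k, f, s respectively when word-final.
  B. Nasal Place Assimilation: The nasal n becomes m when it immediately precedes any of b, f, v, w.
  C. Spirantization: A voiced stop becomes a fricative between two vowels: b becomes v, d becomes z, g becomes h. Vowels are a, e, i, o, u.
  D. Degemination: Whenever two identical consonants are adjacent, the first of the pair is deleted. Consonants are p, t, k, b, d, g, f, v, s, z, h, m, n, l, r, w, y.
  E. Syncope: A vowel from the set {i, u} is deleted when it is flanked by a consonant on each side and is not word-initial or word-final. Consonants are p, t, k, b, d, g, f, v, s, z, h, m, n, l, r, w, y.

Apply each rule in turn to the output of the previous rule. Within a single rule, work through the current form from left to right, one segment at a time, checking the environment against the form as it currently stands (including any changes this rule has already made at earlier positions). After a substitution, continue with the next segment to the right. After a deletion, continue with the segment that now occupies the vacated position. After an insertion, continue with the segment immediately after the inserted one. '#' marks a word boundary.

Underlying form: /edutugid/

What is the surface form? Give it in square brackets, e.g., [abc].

[eztht]

A Word-Final Devoicing: [edutugid] → [edutugit]
B Nasal Place Assimilation: no change — [edutugit]
C Spirantization: [edutugit] → [ezutuhit]
D Degemination: no change — [ezutuhit]
E Syncope: [ezutuhit] → [eztht]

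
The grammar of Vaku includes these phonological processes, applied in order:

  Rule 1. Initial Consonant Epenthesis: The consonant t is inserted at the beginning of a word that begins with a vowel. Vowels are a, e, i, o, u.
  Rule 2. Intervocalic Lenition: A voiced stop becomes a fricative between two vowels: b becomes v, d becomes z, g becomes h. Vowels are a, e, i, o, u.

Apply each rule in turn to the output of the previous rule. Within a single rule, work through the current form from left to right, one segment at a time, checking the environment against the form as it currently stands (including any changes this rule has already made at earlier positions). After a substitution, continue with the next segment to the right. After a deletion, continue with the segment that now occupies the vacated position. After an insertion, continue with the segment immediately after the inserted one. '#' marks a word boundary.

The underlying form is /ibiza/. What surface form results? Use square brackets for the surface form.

[tiviza]

Rule 1 Initial Consonant Epenthesis: [ibiza] → [tibiza]
Rule 2 Intervocalic Lenition: [tibiza] → [tiviza]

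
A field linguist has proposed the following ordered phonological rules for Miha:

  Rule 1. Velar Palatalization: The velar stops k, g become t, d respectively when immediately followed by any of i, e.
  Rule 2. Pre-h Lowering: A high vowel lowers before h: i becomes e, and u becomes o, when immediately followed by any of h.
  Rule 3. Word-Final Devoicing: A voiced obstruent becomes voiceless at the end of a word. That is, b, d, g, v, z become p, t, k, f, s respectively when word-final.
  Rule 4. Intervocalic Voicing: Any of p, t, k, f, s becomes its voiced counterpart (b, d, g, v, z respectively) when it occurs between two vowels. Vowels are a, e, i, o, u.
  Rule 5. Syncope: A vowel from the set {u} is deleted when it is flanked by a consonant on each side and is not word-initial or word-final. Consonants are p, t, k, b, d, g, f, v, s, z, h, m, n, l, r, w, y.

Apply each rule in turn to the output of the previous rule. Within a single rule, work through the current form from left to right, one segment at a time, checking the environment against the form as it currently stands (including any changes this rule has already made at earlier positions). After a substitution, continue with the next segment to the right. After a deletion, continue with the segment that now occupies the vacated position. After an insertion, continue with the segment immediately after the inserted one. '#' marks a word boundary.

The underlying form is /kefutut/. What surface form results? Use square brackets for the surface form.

Rule 1 Velar Palatalization: [kefutut] → [tefutut]
Rule 2 Pre-h Lowering: no change — [tefutut]
Rule 3 Word-Final Devoicing: no change — [tefutut]
Rule 4 Intervocalic Voicing: [tefutut] → [tevudut]
Rule 5 Syncope: [tevudut] → [tevdt]

[tevdt]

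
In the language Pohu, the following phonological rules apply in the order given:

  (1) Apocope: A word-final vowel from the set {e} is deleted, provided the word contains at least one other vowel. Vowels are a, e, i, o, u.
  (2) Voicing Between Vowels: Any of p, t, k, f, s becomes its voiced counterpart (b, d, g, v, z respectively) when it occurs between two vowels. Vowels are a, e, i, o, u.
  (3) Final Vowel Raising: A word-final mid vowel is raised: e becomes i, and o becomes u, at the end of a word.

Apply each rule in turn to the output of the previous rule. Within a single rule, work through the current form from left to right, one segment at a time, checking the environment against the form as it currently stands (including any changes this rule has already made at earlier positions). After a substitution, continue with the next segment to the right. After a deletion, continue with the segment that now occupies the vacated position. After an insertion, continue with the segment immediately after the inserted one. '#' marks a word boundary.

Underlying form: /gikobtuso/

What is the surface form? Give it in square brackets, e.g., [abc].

(1) Apocope: no change — [gikobtuso]
(2) Voicing Between Vowels: [gikobtuso] → [gigobtuzo]
(3) Final Vowel Raising: [gigobtuzo] → [gigobtuzu]

[gigobtuzu]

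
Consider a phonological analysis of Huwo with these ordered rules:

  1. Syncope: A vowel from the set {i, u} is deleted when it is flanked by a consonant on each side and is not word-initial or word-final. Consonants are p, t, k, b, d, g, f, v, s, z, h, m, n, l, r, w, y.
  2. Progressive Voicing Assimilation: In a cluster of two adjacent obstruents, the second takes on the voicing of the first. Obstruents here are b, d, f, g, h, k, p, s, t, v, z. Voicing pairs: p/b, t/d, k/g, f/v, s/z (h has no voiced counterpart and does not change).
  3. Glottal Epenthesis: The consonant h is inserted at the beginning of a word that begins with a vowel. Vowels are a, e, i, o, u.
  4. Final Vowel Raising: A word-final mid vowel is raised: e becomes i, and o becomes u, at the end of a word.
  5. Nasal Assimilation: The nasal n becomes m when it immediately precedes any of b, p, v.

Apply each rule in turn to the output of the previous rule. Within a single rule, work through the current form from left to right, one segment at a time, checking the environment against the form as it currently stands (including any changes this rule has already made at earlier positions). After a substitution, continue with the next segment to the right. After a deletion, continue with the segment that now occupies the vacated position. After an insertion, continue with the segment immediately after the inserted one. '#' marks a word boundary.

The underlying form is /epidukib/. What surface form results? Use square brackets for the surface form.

[heptkp]

1 Syncope: [epidukib] → [epdkb]
2 Progressive Voicing Assimilation: [epdkb] → [eptkp]
3 Glottal Epenthesis: [eptkp] → [heptkp]
4 Final Vowel Raising: no change — [heptkp]
5 Nasal Assimilation: no change — [heptkp]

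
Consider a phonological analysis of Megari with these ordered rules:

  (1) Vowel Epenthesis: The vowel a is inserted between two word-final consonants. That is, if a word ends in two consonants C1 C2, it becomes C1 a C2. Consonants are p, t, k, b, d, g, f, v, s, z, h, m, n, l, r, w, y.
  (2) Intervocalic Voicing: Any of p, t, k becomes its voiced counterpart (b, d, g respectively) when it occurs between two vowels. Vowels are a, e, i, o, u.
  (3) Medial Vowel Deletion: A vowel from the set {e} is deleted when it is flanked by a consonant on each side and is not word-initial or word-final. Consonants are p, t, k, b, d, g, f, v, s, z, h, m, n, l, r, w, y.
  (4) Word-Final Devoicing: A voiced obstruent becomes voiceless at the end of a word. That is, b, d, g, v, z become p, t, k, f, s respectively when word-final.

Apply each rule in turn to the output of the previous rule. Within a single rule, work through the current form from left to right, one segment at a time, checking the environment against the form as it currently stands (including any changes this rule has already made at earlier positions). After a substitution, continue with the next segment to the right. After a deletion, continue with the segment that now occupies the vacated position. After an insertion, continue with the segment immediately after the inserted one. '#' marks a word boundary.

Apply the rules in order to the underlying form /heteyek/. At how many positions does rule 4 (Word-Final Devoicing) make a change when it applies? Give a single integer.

0

(1) Vowel Epenthesis: no change — [heteyek]
(2) Intervocalic Voicing: [heteyek] → [hedeyek]
(3) Medial Vowel Deletion: [hedeyek] → [hdyk]
(4) Word-Final Devoicing: no change — [hdyk]
Rule 4 changed 0 position(s).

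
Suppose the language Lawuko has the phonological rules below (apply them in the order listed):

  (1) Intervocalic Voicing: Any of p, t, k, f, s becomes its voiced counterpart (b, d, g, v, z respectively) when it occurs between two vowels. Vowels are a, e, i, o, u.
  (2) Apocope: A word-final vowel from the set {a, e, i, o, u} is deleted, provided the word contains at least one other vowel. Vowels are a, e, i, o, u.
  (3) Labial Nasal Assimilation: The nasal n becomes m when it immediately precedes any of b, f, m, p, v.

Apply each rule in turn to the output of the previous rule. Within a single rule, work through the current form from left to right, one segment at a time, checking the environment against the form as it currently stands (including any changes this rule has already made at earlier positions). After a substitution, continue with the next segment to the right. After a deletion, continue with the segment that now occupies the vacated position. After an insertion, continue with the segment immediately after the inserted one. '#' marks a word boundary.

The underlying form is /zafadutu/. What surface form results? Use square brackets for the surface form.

[zavadud]

(1) Intervocalic Voicing: [zafadutu] → [zavadudu]
(2) Apocope: [zavadudu] → [zavadud]
(3) Labial Nasal Assimilation: no change — [zavadud]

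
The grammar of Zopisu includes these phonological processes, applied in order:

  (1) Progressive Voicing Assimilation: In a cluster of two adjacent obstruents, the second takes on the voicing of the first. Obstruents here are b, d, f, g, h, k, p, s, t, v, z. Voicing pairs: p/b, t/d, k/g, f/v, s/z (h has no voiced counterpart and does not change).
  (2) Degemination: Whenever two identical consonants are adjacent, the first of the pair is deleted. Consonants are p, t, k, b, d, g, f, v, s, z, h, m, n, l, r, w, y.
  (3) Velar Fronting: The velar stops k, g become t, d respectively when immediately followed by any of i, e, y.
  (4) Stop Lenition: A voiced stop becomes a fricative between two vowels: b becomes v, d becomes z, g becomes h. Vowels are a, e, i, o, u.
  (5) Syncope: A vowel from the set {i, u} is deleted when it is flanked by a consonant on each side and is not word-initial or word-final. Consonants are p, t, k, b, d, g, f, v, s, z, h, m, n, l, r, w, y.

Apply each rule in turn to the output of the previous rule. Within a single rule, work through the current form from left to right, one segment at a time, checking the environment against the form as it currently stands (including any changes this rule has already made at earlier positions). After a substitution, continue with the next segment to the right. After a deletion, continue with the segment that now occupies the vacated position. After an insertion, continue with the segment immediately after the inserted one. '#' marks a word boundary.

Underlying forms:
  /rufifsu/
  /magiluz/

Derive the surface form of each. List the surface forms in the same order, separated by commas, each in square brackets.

/rufifsu/:
  (1) Progressive Voicing Assimilation: no change — [rufifsu]
  (2) Degemination: no change — [rufifsu]
  (3) Velar Fronting: no change — [rufifsu]
  (4) Stop Lenition: no change — [rufifsu]
  (5) Syncope: [rufifsu] → [rffsu]
/magiluz/:
  (1) Progressive Voicing Assimilation: no change — [magiluz]
  (2) Degemination: no change — [magiluz]
  (3) Velar Fronting: [magiluz] → [madiluz]
  (4) Stop Lenition: [madiluz] → [maziluz]
  (5) Syncope: [maziluz] → [mazlz]

[rffsu], [mazlz]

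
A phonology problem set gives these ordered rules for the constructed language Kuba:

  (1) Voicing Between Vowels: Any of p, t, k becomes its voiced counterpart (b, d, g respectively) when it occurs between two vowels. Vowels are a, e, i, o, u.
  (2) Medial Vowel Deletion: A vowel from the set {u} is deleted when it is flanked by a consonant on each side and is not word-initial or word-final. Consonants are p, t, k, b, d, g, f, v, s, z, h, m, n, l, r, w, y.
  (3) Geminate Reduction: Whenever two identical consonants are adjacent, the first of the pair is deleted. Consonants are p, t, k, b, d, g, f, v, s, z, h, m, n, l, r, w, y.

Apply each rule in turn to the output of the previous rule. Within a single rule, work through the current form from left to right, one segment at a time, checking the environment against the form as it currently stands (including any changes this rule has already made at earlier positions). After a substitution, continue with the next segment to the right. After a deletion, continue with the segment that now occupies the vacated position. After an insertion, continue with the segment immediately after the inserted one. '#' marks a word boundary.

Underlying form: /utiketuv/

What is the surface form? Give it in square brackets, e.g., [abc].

[udigedv]

(1) Voicing Between Vowels: [utiketuv] → [udigeduv]
(2) Medial Vowel Deletion: [udigeduv] → [udigedv]
(3) Geminate Reduction: no change — [udigedv]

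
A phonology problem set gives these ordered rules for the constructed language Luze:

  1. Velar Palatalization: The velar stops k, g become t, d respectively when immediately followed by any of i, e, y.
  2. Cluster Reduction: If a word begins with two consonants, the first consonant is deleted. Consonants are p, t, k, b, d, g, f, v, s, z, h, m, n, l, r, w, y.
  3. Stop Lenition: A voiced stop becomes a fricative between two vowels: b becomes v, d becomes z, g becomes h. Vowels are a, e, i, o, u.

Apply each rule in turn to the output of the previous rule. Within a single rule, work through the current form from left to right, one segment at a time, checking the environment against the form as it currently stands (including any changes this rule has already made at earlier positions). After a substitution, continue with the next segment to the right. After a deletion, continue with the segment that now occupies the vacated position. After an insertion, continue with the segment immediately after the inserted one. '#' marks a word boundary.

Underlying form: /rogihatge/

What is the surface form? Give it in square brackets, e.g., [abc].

1 Velar Palatalization: [rogihatge] → [rodihatde]
2 Cluster Reduction: no change — [rodihatde]
3 Stop Lenition: [rodihatde] → [rozihatde]

[rozihatde]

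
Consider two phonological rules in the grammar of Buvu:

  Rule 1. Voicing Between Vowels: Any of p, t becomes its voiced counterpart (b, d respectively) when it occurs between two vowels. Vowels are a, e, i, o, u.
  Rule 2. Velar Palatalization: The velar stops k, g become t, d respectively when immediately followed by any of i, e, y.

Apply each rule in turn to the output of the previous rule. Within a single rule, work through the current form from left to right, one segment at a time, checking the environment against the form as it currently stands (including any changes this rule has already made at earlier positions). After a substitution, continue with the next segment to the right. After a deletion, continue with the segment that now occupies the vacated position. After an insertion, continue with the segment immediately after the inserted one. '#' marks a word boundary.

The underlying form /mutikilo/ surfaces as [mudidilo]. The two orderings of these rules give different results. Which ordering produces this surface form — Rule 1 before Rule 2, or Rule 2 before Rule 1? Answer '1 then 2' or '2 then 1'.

Order 1 then 2:
  1 Voicing Between Vowels: [mutikilo] → [mudikilo]
  2 Velar Palatalization: [mudikilo] → [muditilo]
  result: [muditilo]
Order 2 then 1:
  2 Velar Palatalization: [mutikilo] → [mutitilo]
  1 Voicing Between Vowels: [mutitilo] → [mudidilo]
  result: [mudidilo]

2 then 1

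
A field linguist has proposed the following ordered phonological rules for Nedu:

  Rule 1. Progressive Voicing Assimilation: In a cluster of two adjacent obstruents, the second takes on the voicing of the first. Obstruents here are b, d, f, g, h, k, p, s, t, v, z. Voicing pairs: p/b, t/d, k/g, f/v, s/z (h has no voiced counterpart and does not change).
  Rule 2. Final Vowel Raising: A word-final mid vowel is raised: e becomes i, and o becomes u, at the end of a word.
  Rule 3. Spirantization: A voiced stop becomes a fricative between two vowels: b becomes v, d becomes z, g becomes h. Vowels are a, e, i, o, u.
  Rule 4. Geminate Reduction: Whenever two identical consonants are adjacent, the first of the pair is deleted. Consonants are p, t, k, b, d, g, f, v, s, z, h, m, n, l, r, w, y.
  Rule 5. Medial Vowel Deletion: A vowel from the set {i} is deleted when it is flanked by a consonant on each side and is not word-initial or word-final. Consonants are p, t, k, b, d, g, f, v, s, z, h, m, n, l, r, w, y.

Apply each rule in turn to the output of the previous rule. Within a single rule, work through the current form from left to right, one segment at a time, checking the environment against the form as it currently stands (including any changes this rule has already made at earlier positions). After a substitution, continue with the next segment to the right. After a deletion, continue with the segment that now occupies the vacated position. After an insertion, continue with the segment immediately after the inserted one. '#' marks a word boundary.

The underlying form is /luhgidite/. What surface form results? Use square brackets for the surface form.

Rule 1 Progressive Voicing Assimilation: [luhgidite] → [luhkidite]
Rule 2 Final Vowel Raising: [luhkidite] → [luhkiditi]
Rule 3 Spirantization: [luhkiditi] → [luhkiziti]
Rule 4 Geminate Reduction: no change — [luhkiziti]
Rule 5 Medial Vowel Deletion: [luhkiziti] → [luhkzti]

[luhkzti]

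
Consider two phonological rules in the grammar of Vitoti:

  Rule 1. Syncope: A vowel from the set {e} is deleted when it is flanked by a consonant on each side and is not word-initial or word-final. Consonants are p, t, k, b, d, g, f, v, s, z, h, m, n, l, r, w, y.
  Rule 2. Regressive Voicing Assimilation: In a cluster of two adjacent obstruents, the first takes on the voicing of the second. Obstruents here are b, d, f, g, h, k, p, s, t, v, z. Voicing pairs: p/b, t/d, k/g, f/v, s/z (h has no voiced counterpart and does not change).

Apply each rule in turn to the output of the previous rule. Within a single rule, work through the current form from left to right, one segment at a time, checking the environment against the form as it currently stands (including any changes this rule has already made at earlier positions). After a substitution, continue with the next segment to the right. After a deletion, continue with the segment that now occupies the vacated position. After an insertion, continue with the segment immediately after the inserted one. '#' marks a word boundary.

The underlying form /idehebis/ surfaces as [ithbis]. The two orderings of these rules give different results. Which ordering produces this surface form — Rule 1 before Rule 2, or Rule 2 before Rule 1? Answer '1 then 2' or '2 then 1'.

1 then 2

Order 1 then 2:
  1 Syncope: [idehebis] → [idhbis]
  2 Regressive Voicing Assimilation: [idhbis] → [ithbis]
  result: [ithbis]
Order 2 then 1:
  2 Regressive Voicing Assimilation: no change — [idehebis]
  1 Syncope: [idehebis] → [idhbis]
  result: [idhbis]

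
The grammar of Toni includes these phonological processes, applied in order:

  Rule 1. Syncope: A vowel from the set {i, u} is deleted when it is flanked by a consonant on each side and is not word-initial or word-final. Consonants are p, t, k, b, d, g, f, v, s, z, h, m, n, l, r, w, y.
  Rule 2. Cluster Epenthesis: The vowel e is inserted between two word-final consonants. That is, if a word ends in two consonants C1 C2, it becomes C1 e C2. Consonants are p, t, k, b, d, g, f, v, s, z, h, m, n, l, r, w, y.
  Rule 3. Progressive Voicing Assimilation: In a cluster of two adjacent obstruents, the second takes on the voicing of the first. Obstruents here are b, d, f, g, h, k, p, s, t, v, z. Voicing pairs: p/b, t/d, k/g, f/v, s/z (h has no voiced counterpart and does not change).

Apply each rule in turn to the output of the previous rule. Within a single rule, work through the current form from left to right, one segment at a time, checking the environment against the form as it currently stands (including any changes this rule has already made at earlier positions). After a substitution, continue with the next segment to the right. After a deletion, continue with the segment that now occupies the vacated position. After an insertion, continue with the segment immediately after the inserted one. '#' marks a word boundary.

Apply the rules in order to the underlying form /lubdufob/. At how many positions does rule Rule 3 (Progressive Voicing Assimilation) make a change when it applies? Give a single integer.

1

Rule 1 Syncope: [lubdufob] → [lbdfob]
Rule 2 Cluster Epenthesis: no change — [lbdfob]
Rule 3 Progressive Voicing Assimilation: [lbdfob] → [lbdvob]
Rule Rule 3 changed 1 position(s).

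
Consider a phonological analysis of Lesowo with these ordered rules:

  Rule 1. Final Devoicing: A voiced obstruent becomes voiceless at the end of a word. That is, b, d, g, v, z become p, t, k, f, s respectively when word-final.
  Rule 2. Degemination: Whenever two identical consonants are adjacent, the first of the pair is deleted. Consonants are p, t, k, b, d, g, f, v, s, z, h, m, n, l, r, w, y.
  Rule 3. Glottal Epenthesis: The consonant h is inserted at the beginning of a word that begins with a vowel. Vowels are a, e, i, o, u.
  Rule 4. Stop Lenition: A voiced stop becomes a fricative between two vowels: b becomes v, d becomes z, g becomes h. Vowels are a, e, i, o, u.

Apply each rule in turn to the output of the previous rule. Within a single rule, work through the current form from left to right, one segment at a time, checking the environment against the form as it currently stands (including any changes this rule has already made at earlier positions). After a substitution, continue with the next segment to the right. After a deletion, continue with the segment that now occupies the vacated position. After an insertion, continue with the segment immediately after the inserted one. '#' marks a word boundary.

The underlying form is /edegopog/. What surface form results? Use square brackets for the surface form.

[hezehopok]

Rule 1 Final Devoicing: [edegopog] → [edegopok]
Rule 2 Degemination: no change — [edegopok]
Rule 3 Glottal Epenthesis: [edegopok] → [hedegopok]
Rule 4 Stop Lenition: [hedegopok] → [hezehopok]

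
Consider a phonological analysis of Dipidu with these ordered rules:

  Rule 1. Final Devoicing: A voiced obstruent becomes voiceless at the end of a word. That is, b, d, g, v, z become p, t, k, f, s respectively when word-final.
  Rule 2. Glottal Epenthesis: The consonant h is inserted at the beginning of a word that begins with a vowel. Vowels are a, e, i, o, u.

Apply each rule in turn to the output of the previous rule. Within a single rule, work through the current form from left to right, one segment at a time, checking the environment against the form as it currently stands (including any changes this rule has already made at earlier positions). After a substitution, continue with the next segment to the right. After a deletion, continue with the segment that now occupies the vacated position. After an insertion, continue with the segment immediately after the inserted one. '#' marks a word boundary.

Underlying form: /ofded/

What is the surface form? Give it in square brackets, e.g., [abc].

Rule 1 Final Devoicing: [ofded] → [ofdet]
Rule 2 Glottal Epenthesis: [ofdet] → [hofdet]

[hofdet]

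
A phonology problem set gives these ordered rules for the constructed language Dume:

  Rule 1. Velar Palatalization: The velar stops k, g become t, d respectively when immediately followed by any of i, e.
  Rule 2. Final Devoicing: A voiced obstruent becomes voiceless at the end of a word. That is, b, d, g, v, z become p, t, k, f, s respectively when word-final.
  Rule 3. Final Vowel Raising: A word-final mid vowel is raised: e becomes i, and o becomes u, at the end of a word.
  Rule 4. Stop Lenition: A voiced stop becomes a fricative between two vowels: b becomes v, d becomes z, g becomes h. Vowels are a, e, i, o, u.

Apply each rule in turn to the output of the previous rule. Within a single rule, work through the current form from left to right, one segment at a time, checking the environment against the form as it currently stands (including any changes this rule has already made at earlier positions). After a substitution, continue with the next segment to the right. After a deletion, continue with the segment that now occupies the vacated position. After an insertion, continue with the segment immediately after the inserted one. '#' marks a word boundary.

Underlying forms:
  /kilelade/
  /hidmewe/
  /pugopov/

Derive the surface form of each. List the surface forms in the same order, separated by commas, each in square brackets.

[tilelazi], [hidmewi], [puhopof]

/kilelade/:
  Rule 1 Velar Palatalization: [kilelade] → [tilelade]
  Rule 2 Final Devoicing: no change — [tilelade]
  Rule 3 Final Vowel Raising: [tilelade] → [tileladi]
  Rule 4 Stop Lenition: [tileladi] → [tilelazi]
/hidmewe/:
  Rule 1 Velar Palatalization: no change — [hidmewe]
  Rule 2 Final Devoicing: no change — [hidmewe]
  Rule 3 Final Vowel Raising: [hidmewe] → [hidmewi]
  Rule 4 Stop Lenition: no change — [hidmewi]
/pugopov/:
  Rule 1 Velar Palatalization: no change — [pugopov]
  Rule 2 Final Devoicing: [pugopov] → [pugopof]
  Rule 3 Final Vowel Raising: no change — [pugopof]
  Rule 4 Stop Lenition: [pugopof] → [puhopof]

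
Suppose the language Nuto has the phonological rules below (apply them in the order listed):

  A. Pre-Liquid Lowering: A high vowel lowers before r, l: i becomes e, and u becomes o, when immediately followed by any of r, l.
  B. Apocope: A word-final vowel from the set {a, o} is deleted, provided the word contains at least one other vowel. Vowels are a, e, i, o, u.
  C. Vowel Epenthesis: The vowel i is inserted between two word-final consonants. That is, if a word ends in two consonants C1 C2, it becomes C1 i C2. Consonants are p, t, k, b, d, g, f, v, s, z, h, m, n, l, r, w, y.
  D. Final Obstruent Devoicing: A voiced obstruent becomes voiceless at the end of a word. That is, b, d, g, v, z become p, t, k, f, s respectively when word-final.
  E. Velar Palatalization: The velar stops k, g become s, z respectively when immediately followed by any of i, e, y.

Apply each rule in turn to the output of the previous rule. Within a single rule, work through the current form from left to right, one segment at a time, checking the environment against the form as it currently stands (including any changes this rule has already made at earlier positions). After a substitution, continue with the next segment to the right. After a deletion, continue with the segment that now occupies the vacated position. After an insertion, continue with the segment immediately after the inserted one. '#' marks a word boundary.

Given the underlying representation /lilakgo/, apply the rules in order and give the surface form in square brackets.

A Pre-Liquid Lowering: [lilakgo] → [lelakgo]
B Apocope: [lelakgo] → [lelakg]
C Vowel Epenthesis: [lelakg] → [lelakig]
D Final Obstruent Devoicing: [lelakig] → [lelakik]
E Velar Palatalization: [lelakik] → [lelasik]

[lelasik]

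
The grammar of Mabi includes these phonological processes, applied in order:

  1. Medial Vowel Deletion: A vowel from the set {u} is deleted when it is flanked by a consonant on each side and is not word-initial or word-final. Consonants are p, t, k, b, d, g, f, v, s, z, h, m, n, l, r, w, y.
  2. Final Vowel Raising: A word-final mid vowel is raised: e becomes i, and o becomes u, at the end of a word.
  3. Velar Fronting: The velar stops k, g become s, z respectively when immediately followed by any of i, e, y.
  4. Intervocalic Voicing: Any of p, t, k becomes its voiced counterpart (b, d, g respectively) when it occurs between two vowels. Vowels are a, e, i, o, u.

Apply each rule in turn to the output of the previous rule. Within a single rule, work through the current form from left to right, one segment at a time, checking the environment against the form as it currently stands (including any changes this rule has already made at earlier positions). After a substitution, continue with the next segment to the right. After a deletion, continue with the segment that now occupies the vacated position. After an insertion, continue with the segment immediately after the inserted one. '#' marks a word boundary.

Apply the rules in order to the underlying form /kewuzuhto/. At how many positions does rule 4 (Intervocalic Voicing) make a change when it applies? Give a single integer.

0

1 Medial Vowel Deletion: [kewuzuhto] → [kewzhto]
2 Final Vowel Raising: [kewzhto] → [kewzhtu]
3 Velar Fronting: [kewzhtu] → [sewzhtu]
4 Intervocalic Voicing: no change — [sewzhtu]
Rule 4 changed 0 position(s).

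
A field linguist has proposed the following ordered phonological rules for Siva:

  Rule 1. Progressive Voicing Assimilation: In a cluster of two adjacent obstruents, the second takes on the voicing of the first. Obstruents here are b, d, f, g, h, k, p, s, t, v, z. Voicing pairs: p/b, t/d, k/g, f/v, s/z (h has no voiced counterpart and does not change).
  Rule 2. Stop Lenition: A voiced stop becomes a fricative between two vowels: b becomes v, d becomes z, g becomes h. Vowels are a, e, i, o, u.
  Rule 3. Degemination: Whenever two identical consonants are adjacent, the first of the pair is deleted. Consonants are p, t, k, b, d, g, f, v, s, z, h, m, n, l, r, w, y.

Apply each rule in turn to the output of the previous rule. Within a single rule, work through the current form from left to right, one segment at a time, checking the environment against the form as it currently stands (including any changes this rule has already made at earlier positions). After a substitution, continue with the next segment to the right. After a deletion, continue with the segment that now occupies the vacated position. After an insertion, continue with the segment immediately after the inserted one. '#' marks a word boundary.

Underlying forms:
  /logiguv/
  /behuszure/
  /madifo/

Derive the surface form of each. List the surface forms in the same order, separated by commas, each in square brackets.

[lohihuv], [behusure], [mazifo]

/logiguv/:
  Rule 1 Progressive Voicing Assimilation: no change — [logiguv]
  Rule 2 Stop Lenition: [logiguv] → [lohihuv]
  Rule 3 Degemination: no change — [lohihuv]
/behuszure/:
  Rule 1 Progressive Voicing Assimilation: [behuszure] → [behussure]
  Rule 2 Stop Lenition: no change — [behussure]
  Rule 3 Degemination: [behussure] → [behusure]
/madifo/:
  Rule 1 Progressive Voicing Assimilation: no change — [madifo]
  Rule 2 Stop Lenition: [madifo] → [mazifo]
  Rule 3 Degemination: no change — [mazifo]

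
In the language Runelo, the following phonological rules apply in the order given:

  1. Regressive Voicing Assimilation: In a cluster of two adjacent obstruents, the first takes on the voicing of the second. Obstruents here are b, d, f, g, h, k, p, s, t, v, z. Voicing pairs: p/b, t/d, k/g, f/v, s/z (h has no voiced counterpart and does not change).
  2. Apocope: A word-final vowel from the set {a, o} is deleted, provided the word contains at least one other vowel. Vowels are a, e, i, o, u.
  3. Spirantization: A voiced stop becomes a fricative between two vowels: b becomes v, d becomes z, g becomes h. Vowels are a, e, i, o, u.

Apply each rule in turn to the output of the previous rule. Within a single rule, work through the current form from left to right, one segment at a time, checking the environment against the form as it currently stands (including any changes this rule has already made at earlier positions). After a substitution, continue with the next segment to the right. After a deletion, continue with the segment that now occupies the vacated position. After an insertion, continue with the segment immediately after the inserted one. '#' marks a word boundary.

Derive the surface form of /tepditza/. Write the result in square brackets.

[tebdidz]

1 Regressive Voicing Assimilation: [tepditza] → [tebdidza]
2 Apocope: [tebdidza] → [tebdidz]
3 Spirantization: no change — [tebdidz]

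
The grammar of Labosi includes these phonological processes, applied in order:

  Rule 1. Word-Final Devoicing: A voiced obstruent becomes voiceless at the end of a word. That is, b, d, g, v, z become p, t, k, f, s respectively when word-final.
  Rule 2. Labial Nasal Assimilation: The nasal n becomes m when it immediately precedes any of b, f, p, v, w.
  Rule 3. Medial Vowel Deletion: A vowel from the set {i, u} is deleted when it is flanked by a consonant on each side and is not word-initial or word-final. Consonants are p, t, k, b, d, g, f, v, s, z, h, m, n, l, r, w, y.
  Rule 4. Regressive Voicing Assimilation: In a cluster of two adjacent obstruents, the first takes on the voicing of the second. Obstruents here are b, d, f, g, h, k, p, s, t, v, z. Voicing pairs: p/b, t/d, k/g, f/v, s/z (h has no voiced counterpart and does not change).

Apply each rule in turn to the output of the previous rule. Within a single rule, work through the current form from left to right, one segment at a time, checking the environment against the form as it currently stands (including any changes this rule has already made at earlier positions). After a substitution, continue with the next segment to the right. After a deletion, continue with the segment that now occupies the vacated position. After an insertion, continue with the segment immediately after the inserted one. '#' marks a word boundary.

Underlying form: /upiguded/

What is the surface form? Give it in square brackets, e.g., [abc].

Rule 1 Word-Final Devoicing: [upiguded] → [upigudet]
Rule 2 Labial Nasal Assimilation: no change — [upigudet]
Rule 3 Medial Vowel Deletion: [upigudet] → [upgdet]
Rule 4 Regressive Voicing Assimilation: [upgdet] → [ubgdet]

[ubgdet]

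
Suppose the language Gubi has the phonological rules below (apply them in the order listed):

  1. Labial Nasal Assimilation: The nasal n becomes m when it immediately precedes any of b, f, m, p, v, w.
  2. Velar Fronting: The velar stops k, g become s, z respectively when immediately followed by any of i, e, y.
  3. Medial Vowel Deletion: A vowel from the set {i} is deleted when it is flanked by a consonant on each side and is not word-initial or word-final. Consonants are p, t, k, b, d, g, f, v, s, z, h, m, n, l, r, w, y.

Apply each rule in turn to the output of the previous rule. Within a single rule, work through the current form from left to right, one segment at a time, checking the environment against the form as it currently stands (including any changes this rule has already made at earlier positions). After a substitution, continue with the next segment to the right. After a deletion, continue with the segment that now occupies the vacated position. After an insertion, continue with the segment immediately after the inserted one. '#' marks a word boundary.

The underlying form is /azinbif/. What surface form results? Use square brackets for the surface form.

[azmbf]

1 Labial Nasal Assimilation: [azinbif] → [azimbif]
2 Velar Fronting: no change — [azimbif]
3 Medial Vowel Deletion: [azimbif] → [azmbf]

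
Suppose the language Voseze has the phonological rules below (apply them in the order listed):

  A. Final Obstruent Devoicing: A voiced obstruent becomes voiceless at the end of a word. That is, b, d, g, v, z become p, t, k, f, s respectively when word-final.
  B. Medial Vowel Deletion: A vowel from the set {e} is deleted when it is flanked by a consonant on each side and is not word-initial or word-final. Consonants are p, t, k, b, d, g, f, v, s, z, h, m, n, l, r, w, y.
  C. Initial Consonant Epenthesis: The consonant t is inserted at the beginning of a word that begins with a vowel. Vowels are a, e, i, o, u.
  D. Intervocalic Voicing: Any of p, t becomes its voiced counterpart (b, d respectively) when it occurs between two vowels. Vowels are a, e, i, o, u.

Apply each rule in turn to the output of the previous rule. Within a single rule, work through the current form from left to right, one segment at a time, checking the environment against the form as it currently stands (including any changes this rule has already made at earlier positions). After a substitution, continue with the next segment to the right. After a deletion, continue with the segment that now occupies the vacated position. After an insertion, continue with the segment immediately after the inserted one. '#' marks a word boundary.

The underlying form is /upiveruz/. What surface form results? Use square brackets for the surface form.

A Final Obstruent Devoicing: [upiveruz] → [upiverus]
B Medial Vowel Deletion: [upiverus] → [upivrus]
C Initial Consonant Epenthesis: [upivrus] → [tupivrus]
D Intervocalic Voicing: [tupivrus] → [tubivrus]

[tubivrus]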